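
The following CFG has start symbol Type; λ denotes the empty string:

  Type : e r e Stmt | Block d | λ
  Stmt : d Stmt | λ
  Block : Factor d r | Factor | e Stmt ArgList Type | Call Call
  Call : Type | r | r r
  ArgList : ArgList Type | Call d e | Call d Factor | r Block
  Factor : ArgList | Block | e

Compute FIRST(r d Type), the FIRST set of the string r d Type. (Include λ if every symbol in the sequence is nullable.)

r is a terminal; add {r} and stop.

{ r }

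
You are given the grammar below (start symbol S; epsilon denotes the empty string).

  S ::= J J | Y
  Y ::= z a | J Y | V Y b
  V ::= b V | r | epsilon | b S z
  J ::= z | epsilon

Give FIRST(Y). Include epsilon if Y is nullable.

Y ::= z a contributes {z}.
From Y ::= J Y: J nullable, take FIRST(J) ∪ FIRST(Y) = { b, r, z }.
From Y ::= V Y b: V nullable, take FIRST(V) ∪ FIRST(Y) = { b, r, z }.
Union: FIRST(Y) = { b, r, z }.

{ b, r, z }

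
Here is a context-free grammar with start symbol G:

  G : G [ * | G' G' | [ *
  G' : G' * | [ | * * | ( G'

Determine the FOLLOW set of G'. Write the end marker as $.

{ $, (, *, [ }

In G : G' G': add FIRST(G') = { (, *, [ }.
In G : G' G': G' is at the end, add FOLLOW(G) = { $, [ }.
In G' : G' *: add FIRST(*) = { * }.
In G' : ( G': G' is at the end, add FOLLOW(G') = { $, (, *, [ }.
Union: FOLLOW(G') = { $, (, *, [ }.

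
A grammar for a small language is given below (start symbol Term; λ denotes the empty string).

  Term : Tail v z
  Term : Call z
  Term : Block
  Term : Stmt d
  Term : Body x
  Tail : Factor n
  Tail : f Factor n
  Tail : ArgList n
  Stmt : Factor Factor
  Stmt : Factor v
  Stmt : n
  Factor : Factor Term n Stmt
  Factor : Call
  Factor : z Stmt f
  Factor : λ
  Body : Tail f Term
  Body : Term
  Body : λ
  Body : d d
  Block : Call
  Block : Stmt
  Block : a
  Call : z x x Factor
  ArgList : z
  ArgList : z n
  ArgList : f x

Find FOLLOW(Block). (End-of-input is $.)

{ $, n, x }

In Term : Block: Block is at the end, add FOLLOW(Term) = { $, n, x }.
Union: FOLLOW(Block) = { $, n, x }.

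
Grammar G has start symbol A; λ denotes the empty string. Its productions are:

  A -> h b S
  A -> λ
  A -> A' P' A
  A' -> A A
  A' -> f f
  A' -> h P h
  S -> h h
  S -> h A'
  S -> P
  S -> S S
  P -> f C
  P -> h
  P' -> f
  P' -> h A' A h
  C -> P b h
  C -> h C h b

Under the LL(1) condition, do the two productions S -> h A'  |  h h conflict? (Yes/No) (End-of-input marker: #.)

Yes

FIRST(h A') = { h } and FIRST(h h) = { h }.
Both contain h, so the two alternatives are not disjoint — LL(1) conflict.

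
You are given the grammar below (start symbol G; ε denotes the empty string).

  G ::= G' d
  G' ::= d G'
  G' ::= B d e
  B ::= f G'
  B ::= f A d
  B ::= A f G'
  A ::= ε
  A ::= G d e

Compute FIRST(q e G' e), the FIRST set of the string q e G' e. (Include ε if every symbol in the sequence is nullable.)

q is a terminal; add {q} and stop.

{ q }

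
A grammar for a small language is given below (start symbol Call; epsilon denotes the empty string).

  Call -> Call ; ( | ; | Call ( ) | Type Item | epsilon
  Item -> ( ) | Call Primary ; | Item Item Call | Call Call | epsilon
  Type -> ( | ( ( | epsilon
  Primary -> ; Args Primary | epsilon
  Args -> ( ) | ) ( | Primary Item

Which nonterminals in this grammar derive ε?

{ Args, Call, Item, Primary, Type }

Directly nullable (have an epsilon-production): Call, Item, Type, Primary.
Args -> Primary Item with every symbol nullable, so Args is nullable.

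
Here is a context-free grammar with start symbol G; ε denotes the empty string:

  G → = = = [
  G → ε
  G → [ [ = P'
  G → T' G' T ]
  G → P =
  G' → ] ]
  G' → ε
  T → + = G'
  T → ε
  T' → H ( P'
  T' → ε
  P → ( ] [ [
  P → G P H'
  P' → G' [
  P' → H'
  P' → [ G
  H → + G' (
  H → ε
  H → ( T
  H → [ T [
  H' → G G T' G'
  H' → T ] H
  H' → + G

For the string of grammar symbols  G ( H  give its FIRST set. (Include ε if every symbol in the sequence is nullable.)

{ (, +, =, [, ] }

Add FIRST(G)\{ε} = { (, +, =, [, ] }; G is nullable, continue.
( is a terminal; add {(} and stop.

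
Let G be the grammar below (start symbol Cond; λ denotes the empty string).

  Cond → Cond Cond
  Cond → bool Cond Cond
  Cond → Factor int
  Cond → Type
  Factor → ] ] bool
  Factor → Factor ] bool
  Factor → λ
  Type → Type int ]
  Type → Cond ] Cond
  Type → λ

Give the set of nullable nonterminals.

{ Cond, Factor, Type }

Directly nullable (have an λ-production): Factor, Type.
Cond → Cond Cond with every symbol nullable, so Cond is nullable.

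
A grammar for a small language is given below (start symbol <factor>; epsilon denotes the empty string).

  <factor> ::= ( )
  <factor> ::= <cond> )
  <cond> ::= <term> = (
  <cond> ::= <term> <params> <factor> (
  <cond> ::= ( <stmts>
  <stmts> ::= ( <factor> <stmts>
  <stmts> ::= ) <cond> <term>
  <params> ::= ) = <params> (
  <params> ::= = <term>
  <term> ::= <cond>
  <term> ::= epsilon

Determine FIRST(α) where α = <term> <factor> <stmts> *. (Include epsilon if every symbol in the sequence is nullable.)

{ (, ), = }

Add FIRST(<term>)\{epsilon} = { (, ), = }; <term> is nullable, continue.
Add FIRST(<factor>) = { (, ), = }; <factor> is not nullable, stop.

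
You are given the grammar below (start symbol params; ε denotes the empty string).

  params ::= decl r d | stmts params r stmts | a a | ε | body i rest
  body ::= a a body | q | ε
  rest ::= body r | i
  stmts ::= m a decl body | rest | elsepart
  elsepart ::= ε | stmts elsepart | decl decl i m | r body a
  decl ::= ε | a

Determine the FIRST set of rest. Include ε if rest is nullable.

From rest ::= body r: body nullable, take FIRST(body) ∪ {r} = { a, q, r }.
rest ::= i contributes {i}.
Union: FIRST(rest) = { a, i, q, r }.

{ a, i, q, r }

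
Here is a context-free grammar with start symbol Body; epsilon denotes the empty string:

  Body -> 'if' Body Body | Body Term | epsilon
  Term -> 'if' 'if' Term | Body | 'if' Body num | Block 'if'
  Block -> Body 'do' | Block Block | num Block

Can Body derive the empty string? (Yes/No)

Body has an epsilon-production, so Body ⇒ epsilon.

Yes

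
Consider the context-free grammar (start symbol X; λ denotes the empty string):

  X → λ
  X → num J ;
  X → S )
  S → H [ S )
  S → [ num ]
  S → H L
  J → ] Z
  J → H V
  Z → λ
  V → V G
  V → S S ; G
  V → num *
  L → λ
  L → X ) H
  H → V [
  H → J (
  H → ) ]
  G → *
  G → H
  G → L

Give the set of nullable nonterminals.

Directly nullable (have an λ-production): X, Z, L.
G → L with every symbol nullable, so G is nullable.
No other nonterminal has a production whose RHS symbols are all nullable.

{ G, L, X, Z }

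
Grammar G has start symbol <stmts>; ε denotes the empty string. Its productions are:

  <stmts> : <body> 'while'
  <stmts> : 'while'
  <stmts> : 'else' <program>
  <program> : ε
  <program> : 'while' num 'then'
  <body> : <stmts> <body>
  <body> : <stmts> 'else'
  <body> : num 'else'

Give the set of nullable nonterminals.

Directly nullable (have an ε-production): <program>.
No other nonterminal has a production whose RHS symbols are all nullable.

{ <program> }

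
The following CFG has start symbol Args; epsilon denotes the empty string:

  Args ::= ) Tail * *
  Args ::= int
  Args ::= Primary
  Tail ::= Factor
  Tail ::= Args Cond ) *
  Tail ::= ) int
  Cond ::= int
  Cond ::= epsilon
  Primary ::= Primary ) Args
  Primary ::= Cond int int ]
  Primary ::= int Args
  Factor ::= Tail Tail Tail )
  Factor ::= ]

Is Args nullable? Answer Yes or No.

No

Nullable nonterminals: Cond.
No production of Args has an RHS whose symbols are all nullable, so Args is not nullable.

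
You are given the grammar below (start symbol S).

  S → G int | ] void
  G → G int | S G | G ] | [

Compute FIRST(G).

{ [, ] }

From G → G int: add FIRST(G) = { [, ] }.
From G → S G: add FIRST(S) = { [, ] }.
From G → G ]: add FIRST(G) = { [, ] }.
G → [ contributes {[}.
Union: FIRST(G) = { [, ] }.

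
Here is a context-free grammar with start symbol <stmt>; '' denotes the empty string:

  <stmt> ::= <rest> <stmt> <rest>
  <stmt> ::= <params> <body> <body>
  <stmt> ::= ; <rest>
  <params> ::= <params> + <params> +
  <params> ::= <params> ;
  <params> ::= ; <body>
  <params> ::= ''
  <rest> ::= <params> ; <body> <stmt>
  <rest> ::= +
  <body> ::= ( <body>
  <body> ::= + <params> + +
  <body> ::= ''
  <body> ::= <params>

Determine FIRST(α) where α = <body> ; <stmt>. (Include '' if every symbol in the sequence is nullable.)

{ (, +, ; }

Add FIRST(<body>)\{''} = { (, +, ; }; <body> is nullable, continue.
; is a terminal; add {;} and stop.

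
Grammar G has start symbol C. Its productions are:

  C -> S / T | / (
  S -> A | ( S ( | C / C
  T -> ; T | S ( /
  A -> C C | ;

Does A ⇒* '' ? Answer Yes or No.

No

No nonterminal in this grammar is nullable.
No production of A has an RHS whose symbols are all nullable, so A is not nullable.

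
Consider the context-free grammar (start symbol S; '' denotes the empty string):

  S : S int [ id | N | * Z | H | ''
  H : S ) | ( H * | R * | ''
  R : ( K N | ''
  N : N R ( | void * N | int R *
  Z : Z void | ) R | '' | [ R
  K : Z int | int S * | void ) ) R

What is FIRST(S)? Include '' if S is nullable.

{ (, ), *, int, void, '' }

From S : S int [ id: S nullable, take FIRST(S) ∪ {int} = { (, ), *, int, void }.
From S : N: add FIRST(N) = { int, void }.
S : * Z contributes {*}.
From S : H: add FIRST(H) = { (, ), *, int, void, '' } (including '' since H is nullable).
S : '' contributes ''.
Union: FIRST(S) = { (, ), *, int, void, '' }.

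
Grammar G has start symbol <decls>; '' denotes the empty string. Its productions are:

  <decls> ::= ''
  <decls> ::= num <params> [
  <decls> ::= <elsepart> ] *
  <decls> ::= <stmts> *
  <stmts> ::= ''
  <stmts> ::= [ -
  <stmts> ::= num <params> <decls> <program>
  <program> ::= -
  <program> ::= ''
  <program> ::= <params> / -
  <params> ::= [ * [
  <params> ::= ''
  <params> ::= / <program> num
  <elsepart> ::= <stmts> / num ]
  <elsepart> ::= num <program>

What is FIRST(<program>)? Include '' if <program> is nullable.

<program> ::= - contributes {-}.
<program> ::= '' contributes ''.
From <program> ::= <params> / -: <params> nullable, take FIRST(<params>) ∪ {/} = { /, [ }.
Union: FIRST(<program>) = { -, /, [, '' }.

{ -, /, [, '' }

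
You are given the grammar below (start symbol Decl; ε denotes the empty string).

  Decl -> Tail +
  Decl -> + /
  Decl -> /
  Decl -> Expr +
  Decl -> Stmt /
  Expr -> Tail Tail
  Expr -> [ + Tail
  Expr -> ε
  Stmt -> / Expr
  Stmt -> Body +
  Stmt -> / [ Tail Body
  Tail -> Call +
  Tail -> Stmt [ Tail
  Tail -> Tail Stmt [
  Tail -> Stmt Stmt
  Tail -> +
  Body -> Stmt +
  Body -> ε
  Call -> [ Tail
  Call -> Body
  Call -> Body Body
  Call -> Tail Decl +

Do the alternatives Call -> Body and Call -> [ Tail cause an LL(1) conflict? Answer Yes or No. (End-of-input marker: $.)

No

FIRST(Body) = { +, /, ε } and FIRST([ Tail) = { [ }.
The first is nullable but FOLLOW(Call) = { + } is disjoint from FIRST of the second.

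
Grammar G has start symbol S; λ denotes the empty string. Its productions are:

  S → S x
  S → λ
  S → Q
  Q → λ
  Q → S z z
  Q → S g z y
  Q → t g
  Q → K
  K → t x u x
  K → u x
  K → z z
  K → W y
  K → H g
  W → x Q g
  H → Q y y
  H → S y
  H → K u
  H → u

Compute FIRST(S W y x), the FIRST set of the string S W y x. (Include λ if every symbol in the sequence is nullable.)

Add FIRST(S)\{λ} = { g, t, u, x, y, z }; S is nullable, continue.
Add FIRST(W) = { x }; W is not nullable, stop.

{ g, t, u, x, y, z }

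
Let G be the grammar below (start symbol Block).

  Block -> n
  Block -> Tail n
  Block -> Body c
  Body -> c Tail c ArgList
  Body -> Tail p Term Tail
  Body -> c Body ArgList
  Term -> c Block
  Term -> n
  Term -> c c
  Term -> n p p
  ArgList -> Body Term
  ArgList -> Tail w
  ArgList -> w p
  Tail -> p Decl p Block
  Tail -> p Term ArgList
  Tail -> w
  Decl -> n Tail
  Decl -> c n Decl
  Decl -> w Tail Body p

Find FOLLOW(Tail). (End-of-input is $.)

{ c, n, p, w }

In Block -> Tail n: add FIRST(n) = { n }.
In Body -> c Tail c ArgList: add FIRST(c ArgList) = { c }.
In Body -> Tail p Term Tail: add FIRST(p Term Tail) = { p }.
In Body -> Tail p Term Tail: Tail is at the end, add FOLLOW(Body) = { c, n, p, w }.
In ArgList -> Tail w: add FIRST(w) = { w }.
In Decl -> n Tail: Tail is at the end, add FOLLOW(Decl) = { p }.
In Decl -> w Tail Body p: add FIRST(Body p) = { c, p, w }.
Union: FOLLOW(Tail) = { c, n, p, w }.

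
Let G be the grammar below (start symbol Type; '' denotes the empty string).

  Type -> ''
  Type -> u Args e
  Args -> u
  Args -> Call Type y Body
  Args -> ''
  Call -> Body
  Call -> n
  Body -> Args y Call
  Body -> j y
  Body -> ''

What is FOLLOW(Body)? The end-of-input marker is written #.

In Args -> Call Type y Body: Body is at the end, add FOLLOW(Args) = { e, y }.
In Call -> Body: Body is at the end, add FOLLOW(Call) = { e, u, y }.
Union: FOLLOW(Body) = { e, u, y }.

{ e, u, y }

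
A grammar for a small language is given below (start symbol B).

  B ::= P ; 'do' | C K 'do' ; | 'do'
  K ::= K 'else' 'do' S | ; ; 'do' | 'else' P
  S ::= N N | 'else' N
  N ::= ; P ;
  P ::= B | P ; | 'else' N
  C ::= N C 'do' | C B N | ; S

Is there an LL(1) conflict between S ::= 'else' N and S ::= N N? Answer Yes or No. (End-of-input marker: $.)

No

FIRST('else' N) = { 'else' } and FIRST(N N) = { ; }.
The FIRST sets are disjoint and neither alternative is nullable — no conflict.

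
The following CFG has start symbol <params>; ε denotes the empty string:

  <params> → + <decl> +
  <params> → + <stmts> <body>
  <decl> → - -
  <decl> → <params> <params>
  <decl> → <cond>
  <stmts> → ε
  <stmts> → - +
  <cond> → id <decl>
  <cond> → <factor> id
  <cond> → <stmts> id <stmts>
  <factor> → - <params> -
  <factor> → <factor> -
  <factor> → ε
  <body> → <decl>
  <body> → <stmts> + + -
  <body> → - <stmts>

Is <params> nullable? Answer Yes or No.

Nullable nonterminals: <factor>, <stmts>.
No production of <params> has an RHS whose symbols are all nullable, so <params> is not nullable.

No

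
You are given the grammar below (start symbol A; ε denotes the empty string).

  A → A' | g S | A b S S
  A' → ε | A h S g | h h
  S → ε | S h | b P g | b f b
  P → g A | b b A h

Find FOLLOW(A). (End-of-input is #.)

A is the start symbol, so # ∈ FOLLOW(A).
In A → A b S S: add FIRST(b S S) = { b }.
In A' → A h S g: add FIRST(h S g) = { h }.
In P → g A: A is at the end, add FOLLOW(P) = { g }.
In P → b b A h: add FIRST(h) = { h }.
Union: FOLLOW(A) = { #, b, g, h }.

{ #, b, g, h }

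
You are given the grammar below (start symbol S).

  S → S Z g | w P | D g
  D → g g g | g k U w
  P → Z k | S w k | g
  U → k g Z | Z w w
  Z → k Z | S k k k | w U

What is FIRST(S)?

From S → S Z g: add FIRST(S) = { g, w }.
S → w P contributes {w}.
From S → D g: add FIRST(D) = { g }.
Union: FIRST(S) = { g, w }.

{ g, w }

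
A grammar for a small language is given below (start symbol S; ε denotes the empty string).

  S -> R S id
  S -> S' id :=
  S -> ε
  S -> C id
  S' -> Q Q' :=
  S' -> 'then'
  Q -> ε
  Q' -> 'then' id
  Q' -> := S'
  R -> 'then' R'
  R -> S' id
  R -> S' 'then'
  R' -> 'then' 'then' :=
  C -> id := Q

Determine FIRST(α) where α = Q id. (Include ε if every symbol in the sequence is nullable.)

{ id }

Add FIRST(Q)\{ε} = {  }; Q is nullable, continue.
id is a terminal; add {id} and stop.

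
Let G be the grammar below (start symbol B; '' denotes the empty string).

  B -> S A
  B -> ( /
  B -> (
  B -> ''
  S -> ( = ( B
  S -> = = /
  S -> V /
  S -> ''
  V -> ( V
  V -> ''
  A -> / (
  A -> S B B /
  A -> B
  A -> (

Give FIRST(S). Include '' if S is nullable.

S -> ( = ( B contributes {(}.
S -> = = / contributes {=}.
From S -> V /: V nullable, take FIRST(V) ∪ {/} = { (, / }.
S -> '' contributes ''.
Union: FIRST(S) = { (, /, =, '' }.

{ (, /, =, '' }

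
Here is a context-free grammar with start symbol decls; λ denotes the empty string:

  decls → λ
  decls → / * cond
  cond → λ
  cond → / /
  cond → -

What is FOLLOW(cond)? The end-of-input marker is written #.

{ # }

In decls → / * cond: cond is at the end, add FOLLOW(decls) = { # }.
Union: FOLLOW(cond) = { # }.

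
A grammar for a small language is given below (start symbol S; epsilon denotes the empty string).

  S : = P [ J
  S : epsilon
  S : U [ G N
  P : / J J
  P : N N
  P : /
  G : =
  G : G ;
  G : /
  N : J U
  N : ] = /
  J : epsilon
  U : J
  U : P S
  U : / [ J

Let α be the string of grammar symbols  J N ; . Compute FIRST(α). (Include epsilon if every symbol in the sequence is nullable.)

Add FIRST(J)\{epsilon} = {  }; J is nullable, continue.
Add FIRST(N)\{epsilon} = { /, =, [, ] }; N is nullable, continue.
; is a terminal; add {;} and stop.

{ /, ;, =, [, ] }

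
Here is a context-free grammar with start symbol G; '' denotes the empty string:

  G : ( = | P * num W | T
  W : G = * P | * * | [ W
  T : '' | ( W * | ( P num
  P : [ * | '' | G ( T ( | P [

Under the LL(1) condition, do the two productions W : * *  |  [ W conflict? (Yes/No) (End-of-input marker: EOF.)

FIRST(* *) = { * } and FIRST([ W) = { [ }.
The FIRST sets are disjoint and neither alternative is nullable — no conflict.

No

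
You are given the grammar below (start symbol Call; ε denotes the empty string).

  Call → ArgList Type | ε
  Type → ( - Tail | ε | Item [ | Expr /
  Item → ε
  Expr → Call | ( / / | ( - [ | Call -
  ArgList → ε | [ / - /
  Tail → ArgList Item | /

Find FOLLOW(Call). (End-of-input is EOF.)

Call is the start symbol, so EOF ∈ FOLLOW(Call).
In Expr → Call: Call is at the end, add FOLLOW(Expr) = { / }.
In Expr → Call -: add FIRST(-) = { - }.
Union: FOLLOW(Call) = { EOF, -, / }.

{ EOF, -, / }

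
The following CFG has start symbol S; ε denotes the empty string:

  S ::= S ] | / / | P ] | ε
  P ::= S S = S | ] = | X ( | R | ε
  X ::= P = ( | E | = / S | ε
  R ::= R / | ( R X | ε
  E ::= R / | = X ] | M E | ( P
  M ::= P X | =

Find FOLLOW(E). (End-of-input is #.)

In X ::= E: E is at the end, add FOLLOW(X) = { (, /, =, ] }.
In E ::= M E: E is at the end, add FOLLOW(E) = { (, /, =, ] }.
Union: FOLLOW(E) = { (, /, =, ] }.

{ (, /, =, ] }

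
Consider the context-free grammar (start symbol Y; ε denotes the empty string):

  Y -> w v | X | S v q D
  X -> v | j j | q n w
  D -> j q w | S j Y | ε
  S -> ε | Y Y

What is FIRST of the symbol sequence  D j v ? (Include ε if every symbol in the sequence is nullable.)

{ j, q, v, w }

Add FIRST(D)\{ε} = { j, q, v, w }; D is nullable, continue.
j is a terminal; add {j} and stop.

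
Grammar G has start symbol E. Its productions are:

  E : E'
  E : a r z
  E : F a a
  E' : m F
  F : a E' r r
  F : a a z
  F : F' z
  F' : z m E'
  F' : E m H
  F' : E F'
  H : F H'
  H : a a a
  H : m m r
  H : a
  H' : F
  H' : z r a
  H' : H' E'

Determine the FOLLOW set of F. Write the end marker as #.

In E : F a a: add FIRST(a a) = { a }.
In E' : m F: F is at the end, add FOLLOW(E') = { #, a, m, r, z }.
In H : F H': add FIRST(H') = { a, m, z }.
In H' : F: F is at the end, add FOLLOW(H') = { m, z }.
Union: FOLLOW(F) = { #, a, m, r, z }.

{ #, a, m, r, z }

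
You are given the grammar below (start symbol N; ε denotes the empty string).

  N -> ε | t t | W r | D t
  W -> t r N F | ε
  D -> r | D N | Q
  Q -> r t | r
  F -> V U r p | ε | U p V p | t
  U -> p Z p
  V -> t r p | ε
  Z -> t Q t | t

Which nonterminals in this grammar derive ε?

Directly nullable (have an ε-production): N, W, F, V.
No other nonterminal has a production whose RHS symbols are all nullable.

{ F, N, V, W }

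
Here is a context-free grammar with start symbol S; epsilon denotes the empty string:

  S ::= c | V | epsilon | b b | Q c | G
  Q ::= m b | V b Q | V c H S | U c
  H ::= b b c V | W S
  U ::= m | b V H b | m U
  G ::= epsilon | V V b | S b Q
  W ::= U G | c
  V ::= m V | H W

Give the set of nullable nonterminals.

{ G, S }

Directly nullable (have an epsilon-production): S, G.
No other nonterminal has a production whose RHS symbols are all nullable.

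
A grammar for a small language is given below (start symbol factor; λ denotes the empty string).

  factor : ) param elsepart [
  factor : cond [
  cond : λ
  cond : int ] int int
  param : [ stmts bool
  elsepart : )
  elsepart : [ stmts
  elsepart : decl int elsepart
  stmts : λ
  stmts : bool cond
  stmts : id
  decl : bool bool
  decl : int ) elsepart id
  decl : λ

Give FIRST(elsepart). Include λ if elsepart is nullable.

elsepart : ) contributes {)}.
elsepart : [ stmts contributes {[}.
From elsepart : decl int elsepart: decl nullable, take FIRST(decl) ∪ {int} = { bool, int }.
Union: FIRST(elsepart) = { ), [, bool, int }.

{ ), [, bool, int }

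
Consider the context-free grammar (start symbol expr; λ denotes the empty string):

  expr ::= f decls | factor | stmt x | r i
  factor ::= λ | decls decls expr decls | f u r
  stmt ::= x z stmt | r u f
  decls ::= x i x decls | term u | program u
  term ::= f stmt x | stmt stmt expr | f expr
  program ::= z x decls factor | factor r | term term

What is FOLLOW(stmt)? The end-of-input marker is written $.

In expr ::= stmt x: add FIRST(x) = { x }.
In stmt ::= x z stmt: stmt is at the end, add FOLLOW(stmt) = { f, r, u, x, z }.
In term ::= f stmt x: add FIRST(x) = { x }.
In term ::= stmt stmt expr: add FIRST(stmt expr) = { r, x }.
In term ::= stmt stmt expr: add FIRST(expr)\{λ} = { f, r, x, z }.
  Since expr is nullable, also add FOLLOW(term) = { f, r, u, x }.
Union: FOLLOW(stmt) = { f, r, u, x, z }.

{ f, r, u, x, z }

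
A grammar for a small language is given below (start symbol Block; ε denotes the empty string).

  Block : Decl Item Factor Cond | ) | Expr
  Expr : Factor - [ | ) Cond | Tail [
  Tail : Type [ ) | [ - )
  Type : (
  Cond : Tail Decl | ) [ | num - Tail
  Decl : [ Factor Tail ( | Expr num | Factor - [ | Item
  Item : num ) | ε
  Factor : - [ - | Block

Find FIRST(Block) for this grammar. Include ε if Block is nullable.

From Block : Decl Item Factor Cond: Decl, Item nullable, take FIRST(Decl) ∪ FIRST(Item) ∪ FIRST(Factor) = { (, ), -, [, num }.
Block : ) contributes {)}.
From Block : Expr: add FIRST(Expr) = { (, ), -, [, num }.
Union: FIRST(Block) = { (, ), -, [, num }.

{ (, ), -, [, num }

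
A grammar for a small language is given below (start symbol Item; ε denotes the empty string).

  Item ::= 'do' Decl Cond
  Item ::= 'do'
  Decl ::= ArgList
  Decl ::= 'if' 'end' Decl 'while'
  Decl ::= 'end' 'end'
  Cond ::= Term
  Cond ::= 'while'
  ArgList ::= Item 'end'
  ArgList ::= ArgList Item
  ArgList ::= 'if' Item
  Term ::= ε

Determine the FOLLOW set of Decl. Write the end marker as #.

In Item ::= 'do' Decl Cond: add FIRST(Cond)\{ε} = { 'while' }.
  Since Cond is nullable, also add FOLLOW(Item) = { #, 'do', 'end', 'while' }.
In Decl ::= 'if' 'end' Decl 'while': add FIRST('while') = { 'while' }.
Union: FOLLOW(Decl) = { #, 'do', 'end', 'while' }.

{ #, 'do', 'end', 'while' }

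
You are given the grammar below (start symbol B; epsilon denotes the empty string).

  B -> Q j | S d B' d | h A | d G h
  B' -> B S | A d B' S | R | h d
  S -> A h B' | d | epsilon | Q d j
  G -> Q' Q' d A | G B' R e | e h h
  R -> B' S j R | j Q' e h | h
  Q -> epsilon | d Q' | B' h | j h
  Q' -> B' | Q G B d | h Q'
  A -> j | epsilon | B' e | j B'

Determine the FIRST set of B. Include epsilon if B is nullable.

{ d, h, j }

From B -> Q j: Q nullable, take FIRST(Q) ∪ {j} = { d, h, j }.
From B -> S d B' d: S nullable, take FIRST(S) ∪ {d} = { d, h, j }.
B -> h A contributes {h}.
B -> d G h contributes {d}.
Union: FIRST(B) = { d, h, j }.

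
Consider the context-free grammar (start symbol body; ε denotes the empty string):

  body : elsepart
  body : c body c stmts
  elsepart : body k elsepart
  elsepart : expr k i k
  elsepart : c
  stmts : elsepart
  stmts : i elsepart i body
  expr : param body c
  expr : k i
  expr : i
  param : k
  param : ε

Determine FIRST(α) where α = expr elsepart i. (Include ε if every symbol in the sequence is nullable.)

Add FIRST(expr) = { c, i, k }; expr is not nullable, stop.

{ c, i, k }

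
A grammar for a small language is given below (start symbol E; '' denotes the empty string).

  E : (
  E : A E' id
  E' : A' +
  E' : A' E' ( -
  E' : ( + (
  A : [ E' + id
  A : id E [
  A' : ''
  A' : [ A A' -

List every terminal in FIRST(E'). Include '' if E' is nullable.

From E' : A' +: A' nullable, take FIRST(A') ∪ {+} = { +, [ }.
From E' : A' E' ( -: A' nullable, take FIRST(A') ∪ FIRST(E') = { (, +, [ }.
E' : ( + ( contributes {(}.
Union: FIRST(E') = { (, +, [ }.

{ (, +, [ }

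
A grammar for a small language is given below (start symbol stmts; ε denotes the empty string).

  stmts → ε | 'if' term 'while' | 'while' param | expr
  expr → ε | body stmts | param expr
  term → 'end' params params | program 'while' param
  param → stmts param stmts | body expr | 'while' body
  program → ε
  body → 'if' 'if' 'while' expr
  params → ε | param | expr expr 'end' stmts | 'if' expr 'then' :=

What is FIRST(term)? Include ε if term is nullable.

term → 'end' params params contributes {'end'}.
From term → program 'while' param: program nullable, take FIRST(program) ∪ {'while'} = { 'while' }.
Union: FIRST(term) = { 'end', 'while' }.

{ 'end', 'while' }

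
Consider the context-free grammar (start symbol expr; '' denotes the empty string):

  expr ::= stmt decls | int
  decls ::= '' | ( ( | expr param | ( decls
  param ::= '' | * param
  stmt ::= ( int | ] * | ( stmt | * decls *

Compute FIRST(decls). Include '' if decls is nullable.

decls ::= '' contributes ''.
decls ::= ( ( contributes {(}.
From decls ::= expr param: add FIRST(expr) = { (, *, ], int }.
decls ::= ( decls contributes {(}.
Union: FIRST(decls) = { (, *, ], int, '' }.

{ (, *, ], int, '' }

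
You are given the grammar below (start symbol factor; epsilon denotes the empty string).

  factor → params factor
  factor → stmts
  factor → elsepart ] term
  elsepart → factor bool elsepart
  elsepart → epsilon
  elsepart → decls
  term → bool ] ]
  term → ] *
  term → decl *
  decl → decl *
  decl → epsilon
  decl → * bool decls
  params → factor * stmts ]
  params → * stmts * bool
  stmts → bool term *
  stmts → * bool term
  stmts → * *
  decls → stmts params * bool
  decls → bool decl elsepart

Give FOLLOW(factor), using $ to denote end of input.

{ $, *, bool }

factor is the start symbol, so $ ∈ FOLLOW(factor).
In factor → params factor: factor is at the end, add FOLLOW(factor) = { $, *, bool }.
In elsepart → factor bool elsepart: add FIRST(bool elsepart) = { bool }.
In params → factor * stmts ]: add FIRST(* stmts ]) = { * }.
Union: FOLLOW(factor) = { $, *, bool }.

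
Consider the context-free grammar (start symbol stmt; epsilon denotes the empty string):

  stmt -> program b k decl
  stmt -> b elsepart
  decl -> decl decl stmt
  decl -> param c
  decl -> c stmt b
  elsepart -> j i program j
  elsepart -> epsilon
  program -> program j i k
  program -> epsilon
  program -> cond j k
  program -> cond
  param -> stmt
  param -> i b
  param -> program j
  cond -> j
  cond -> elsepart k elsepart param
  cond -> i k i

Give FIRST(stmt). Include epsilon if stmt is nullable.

{ b, i, j, k }

From stmt -> program b k decl: program nullable, take FIRST(program) ∪ {b} = { b, i, j, k }.
stmt -> b elsepart contributes {b}.
Union: FIRST(stmt) = { b, i, j, k }.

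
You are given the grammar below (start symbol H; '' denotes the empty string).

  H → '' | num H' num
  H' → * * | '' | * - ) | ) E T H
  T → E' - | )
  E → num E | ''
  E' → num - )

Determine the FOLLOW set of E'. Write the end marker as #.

{ - }

In T → E' -: add FIRST(-) = { - }.
Union: FOLLOW(E') = { - }.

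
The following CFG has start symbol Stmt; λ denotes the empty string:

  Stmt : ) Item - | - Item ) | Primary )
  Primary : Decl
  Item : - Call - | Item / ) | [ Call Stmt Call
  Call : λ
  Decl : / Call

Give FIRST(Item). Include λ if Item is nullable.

Item : - Call - contributes {-}.
From Item : Item / ): add FIRST(Item) = { -, [ }.
Item : [ Call Stmt Call contributes {[}.
Union: FIRST(Item) = { -, [ }.

{ -, [ }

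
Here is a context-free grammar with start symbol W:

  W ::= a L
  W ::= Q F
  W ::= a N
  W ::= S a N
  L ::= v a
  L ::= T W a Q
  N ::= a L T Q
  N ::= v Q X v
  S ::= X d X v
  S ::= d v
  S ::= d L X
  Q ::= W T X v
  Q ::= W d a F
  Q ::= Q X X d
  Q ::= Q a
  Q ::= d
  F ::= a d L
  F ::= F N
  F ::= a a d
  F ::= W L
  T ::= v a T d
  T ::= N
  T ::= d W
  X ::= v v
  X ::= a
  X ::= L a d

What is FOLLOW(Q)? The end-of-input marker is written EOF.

{ EOF, a, d, v }

In W ::= Q F: add FIRST(F) = { a, d, v }.
In L ::= T W a Q: Q is at the end, add FOLLOW(L) = { EOF, a, d, v }.
In N ::= a L T Q: Q is at the end, add FOLLOW(N) = { EOF, a, d, v }.
In N ::= v Q X v: add FIRST(X v) = { a, d, v }.
In Q ::= Q X X d: add FIRST(X X d) = { a, d, v }.
In Q ::= Q a: add FIRST(a) = { a }.
Union: FOLLOW(Q) = { EOF, a, d, v }.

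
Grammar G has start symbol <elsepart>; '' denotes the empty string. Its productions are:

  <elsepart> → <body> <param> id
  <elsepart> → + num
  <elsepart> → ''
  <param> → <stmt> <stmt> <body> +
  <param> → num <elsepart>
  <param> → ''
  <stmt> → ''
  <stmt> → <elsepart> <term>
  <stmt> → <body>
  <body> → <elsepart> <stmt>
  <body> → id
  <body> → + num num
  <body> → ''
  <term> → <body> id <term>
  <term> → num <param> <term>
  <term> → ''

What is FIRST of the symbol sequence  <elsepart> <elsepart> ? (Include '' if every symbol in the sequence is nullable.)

{ +, id, num, '' }

Add FIRST(<elsepart>)\{''} = { +, id, num }; <elsepart> is nullable, continue.
Add FIRST(<elsepart>)\{''} = { +, id, num }; <elsepart> is nullable, continue.
Every symbol is nullable, so include ''.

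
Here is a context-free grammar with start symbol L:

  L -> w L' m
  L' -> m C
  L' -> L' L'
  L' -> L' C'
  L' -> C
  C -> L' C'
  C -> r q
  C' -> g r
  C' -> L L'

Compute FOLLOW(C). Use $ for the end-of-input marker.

In L' -> m C: C is at the end, add FOLLOW(L') = { g, m, r, w }.
In L' -> C: C is at the end, add FOLLOW(L') = { g, m, r, w }.
Union: FOLLOW(C) = { g, m, r, w }.

{ g, m, r, w }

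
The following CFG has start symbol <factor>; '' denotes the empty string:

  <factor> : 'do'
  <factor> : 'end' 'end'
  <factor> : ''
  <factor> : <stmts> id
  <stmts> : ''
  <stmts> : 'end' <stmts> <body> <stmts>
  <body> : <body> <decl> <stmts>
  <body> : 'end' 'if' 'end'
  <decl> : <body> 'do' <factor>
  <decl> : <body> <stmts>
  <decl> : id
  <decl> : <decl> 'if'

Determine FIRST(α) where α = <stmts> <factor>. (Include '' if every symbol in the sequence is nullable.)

Add FIRST(<stmts>)\{''} = { 'end' }; <stmts> is nullable, continue.
Add FIRST(<factor>)\{''} = { 'do', 'end', id }; <factor> is nullable, continue.
Every symbol is nullable, so include ''.

{ 'do', 'end', id, '' }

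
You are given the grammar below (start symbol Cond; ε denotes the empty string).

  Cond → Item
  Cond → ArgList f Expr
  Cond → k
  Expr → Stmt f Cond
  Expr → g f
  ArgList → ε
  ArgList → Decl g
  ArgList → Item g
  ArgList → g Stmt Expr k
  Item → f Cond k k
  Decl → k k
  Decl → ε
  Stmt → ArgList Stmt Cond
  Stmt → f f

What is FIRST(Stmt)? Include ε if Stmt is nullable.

{ f, g, k }

From Stmt → ArgList Stmt Cond: ArgList nullable, take FIRST(ArgList) ∪ FIRST(Stmt) = { f, g, k }.
Stmt → f f contributes {f}.
Union: FIRST(Stmt) = { f, g, k }.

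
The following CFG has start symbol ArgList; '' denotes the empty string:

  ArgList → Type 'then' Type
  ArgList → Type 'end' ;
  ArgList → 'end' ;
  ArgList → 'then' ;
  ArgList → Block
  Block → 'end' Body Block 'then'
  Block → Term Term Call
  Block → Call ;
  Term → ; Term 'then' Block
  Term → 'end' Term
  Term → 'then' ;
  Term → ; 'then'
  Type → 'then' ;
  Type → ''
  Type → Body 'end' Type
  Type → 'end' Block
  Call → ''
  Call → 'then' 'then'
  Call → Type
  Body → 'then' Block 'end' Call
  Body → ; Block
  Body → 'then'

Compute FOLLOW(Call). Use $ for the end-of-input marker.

{ $, 'end', 'then', ; }

In Block → Term Term Call: Call is at the end, add FOLLOW(Block) = { $, 'end', 'then', ; }.
In Block → Call ;: add FIRST(;) = { ; }.
In Body → 'then' Block 'end' Call: Call is at the end, add FOLLOW(Body) = { 'end', 'then', ; }.
Union: FOLLOW(Call) = { $, 'end', 'then', ; }.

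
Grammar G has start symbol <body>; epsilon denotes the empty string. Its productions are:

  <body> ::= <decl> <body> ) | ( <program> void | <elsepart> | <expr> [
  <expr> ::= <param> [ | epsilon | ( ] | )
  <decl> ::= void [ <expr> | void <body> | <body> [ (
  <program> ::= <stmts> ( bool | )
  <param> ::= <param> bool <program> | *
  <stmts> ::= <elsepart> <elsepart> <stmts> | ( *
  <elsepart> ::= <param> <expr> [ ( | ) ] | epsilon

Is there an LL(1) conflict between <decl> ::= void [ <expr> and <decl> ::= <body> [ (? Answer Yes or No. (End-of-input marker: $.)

Yes

FIRST(void [ <expr>) = { void } and FIRST(<body> [ () = { (, ), *, [, void }.
Both contain void, so the two alternatives are not disjoint — LL(1) conflict.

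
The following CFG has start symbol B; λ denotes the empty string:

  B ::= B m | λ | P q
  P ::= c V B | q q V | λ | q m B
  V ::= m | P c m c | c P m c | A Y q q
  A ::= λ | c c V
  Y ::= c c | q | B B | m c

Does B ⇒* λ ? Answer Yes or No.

Yes

B has an λ-production, so B ⇒ λ.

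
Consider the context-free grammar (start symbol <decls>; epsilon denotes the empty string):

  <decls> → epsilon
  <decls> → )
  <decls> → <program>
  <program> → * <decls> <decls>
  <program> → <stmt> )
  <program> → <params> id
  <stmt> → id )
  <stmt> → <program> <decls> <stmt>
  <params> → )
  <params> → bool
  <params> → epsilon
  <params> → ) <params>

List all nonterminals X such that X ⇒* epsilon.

{ <decls>, <params> }

Directly nullable (have an epsilon-production): <decls>, <params>.
No other nonterminal has a production whose RHS symbols are all nullable.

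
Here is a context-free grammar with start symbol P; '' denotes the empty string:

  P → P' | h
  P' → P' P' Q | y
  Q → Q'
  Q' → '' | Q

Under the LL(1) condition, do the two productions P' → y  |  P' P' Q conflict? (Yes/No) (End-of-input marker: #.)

FIRST(y) = { y } and FIRST(P' P' Q) = { y }.
Both contain y, so the two alternatives are not disjoint — LL(1) conflict.

Yes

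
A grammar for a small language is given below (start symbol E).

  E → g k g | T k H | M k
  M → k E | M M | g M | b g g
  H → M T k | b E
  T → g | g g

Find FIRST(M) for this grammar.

{ b, g, k }

M → k E contributes {k}.
From M → M M: add FIRST(M) = { b, g, k }.
M → g M contributes {g}.
M → b g g contributes {b}.
Union: FIRST(M) = { b, g, k }.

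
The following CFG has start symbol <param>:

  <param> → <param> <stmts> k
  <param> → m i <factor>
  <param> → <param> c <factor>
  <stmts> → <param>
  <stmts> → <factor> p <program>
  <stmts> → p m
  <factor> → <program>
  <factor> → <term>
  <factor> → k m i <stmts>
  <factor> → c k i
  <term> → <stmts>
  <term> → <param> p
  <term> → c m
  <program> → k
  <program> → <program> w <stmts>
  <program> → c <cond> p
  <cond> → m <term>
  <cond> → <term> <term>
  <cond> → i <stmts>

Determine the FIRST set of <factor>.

{ c, k, m, p }

From <factor> → <program>: add FIRST(<program>) = { c, k }.
From <factor> → <term>: add FIRST(<term>) = { c, k, m, p }.
<factor> → k m i <stmts> contributes {k}.
<factor> → c k i contributes {c}.
Union: FIRST(<factor>) = { c, k, m, p }.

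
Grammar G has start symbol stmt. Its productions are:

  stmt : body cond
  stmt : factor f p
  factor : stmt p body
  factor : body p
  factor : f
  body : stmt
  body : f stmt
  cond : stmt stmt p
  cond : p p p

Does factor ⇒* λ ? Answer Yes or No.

No

No nonterminal in this grammar is nullable.
No production of factor has an RHS whose symbols are all nullable, so factor is not nullable.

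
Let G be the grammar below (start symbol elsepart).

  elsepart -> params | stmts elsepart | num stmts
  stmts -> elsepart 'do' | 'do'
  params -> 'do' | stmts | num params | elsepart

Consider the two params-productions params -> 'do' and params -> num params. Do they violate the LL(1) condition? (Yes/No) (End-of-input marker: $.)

No

FIRST('do') = { 'do' } and FIRST(num params) = { num }.
The FIRST sets are disjoint and neither alternative is nullable — no conflict.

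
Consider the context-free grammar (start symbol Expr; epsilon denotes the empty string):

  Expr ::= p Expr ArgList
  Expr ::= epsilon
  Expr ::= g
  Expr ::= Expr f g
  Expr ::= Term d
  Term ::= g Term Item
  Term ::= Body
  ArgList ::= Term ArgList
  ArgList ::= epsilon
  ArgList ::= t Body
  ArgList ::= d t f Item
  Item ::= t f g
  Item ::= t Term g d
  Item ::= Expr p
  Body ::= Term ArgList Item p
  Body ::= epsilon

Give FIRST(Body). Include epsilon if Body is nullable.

From Body ::= Term ArgList Item p: Term, ArgList nullable, take FIRST(Term) ∪ FIRST(ArgList) ∪ FIRST(Item) = { d, f, g, p, t }.
Body ::= epsilon contributes epsilon.
Union: FIRST(Body) = { d, f, g, p, t, epsilon }.

{ d, f, g, p, t, epsilon }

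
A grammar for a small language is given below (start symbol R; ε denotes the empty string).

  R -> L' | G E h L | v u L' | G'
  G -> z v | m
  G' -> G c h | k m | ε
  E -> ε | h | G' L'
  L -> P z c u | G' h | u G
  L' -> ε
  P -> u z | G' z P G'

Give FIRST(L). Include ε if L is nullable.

From L -> P z c u: add FIRST(P) = { k, m, u, z }.
From L -> G' h: G' nullable, take FIRST(G') ∪ {h} = { h, k, m, z }.
L -> u G contributes {u}.
Union: FIRST(L) = { h, k, m, u, z }.

{ h, k, m, u, z }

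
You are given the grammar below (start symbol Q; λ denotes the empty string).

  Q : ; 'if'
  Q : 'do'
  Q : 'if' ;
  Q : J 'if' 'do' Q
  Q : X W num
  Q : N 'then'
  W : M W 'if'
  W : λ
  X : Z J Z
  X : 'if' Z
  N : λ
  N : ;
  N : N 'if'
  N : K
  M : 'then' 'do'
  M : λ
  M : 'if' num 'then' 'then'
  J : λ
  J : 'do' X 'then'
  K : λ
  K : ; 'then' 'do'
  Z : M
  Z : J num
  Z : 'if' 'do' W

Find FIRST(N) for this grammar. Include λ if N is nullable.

{ 'if', ;, λ }

N : λ contributes λ.
N : ; contributes {;}.
From N : N 'if': N nullable, take FIRST(N) ∪ {'if'} = { 'if', ; }.
From N : K: add FIRST(K) = { ;, λ } (including λ since K is nullable).
Union: FIRST(N) = { 'if', ;, λ }.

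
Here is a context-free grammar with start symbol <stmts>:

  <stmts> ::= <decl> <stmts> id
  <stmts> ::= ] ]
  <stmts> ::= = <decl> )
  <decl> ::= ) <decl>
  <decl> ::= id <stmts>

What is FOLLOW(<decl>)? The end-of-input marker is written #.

In <stmts> ::= <decl> <stmts> id: add FIRST(<stmts> id) = { ), =, ], id }.
In <stmts> ::= = <decl> ): add FIRST()) = { ) }.
In <decl> ::= ) <decl>: <decl> is at the end, add FOLLOW(<decl>) = { ), =, ], id }.
Union: FOLLOW(<decl>) = { ), =, ], id }.

{ ), =, ], id }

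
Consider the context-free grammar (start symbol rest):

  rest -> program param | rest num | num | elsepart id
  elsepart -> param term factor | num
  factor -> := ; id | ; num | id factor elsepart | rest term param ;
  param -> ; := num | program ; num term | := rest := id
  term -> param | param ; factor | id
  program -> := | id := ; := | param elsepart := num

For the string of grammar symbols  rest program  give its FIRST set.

{ :=, ;, id, num }

Add FIRST(rest) = { :=, ;, id, num }; rest is not nullable, stop.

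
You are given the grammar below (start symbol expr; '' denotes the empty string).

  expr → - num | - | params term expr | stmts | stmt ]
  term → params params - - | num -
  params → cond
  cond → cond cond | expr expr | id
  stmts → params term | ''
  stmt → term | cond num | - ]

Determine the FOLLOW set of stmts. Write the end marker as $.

In expr → stmts: stmts is at the end, add FOLLOW(expr) = { $, -, id, num }.
Union: FOLLOW(stmts) = { $, -, id, num }.

{ $, -, id, num }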